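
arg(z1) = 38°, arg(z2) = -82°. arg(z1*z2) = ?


arg(z1*z2) = 38° - 82° = -44°
Normalized to (-180°, 180°]: -44°

-44°


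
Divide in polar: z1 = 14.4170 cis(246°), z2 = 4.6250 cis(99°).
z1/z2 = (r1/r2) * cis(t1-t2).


r = 14.4170 / 4.6250 = 3.1172
theta = 246° - 99° = 147° = 147° (mod 360)

3.1172 cis(147°)


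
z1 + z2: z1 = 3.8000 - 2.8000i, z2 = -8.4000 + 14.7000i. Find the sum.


Real: 3.8 - 8.4 = -4.6
Imag: -2.8 + 14.7 = 11.9

-4.6000 + 11.9000i


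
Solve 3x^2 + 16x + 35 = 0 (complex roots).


disc = 16^2 - 4*3*35 = 256 - 420 = -164
sqrt(|disc|) = sqrt(164) = 12.8062
Real part = -16/(2*3) = -2.6667
Imag part = 12.8062/(2*3) = 2.1344

-2.6667 ± 2.1344i


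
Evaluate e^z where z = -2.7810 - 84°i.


e^-2.7810 = 0.06198
cos(-84°) = 0.1045
sin(-84°) = -0.9945
Real = 0.06198*0.1045 = 0.0065
Imag = 0.06198*(-0.9945) = -0.0616

0.0065 - 0.0616i


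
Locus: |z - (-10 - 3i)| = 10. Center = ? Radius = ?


|z - z0| = r is a circle with center z0 and radius r.
Center = (-10, -3), radius = 10

Circle with center (-10, -3) and radius 10


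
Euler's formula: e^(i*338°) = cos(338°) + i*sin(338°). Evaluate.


cos(338°) = 0.9272
sin(338°) = -0.3746

e^(i*338°) = 0.9272 - 0.3746i


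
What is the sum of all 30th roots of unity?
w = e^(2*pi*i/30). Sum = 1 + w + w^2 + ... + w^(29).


The sum of all 30th roots of unity is 0.
Geometric series: (1 - w^30)/(1 - w) = (1-1)/(1-w) = 0 since w^30 = 1, w ≠ 1.
Alternatively: coefficient of z^29 in z^30 - 1 is 0.

0


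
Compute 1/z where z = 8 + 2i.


|z|^2 = 64+4 = 68
1/z = (8 - 2i)/68

1/z = 0.1176 - 0.0294i


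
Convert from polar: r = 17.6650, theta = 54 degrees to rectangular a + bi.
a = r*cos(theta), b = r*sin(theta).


a = 17.6650*cos(54°) = 17.6650*0.587785 = 10.3832
b = 17.6650*sin(54°) = 17.6650*0.80902 = 14.2913

10.3832 + 14.2913i


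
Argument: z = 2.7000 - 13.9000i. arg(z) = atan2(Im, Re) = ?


Re = 2.7, Im = -13.9
arg = atan2(-13.9, 2.7) = -79.0075 degrees

arg(z) = -79.0075 degrees


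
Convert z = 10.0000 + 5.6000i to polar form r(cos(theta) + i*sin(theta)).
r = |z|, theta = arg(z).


r = sqrt(100+31.36) = sqrt(131.36) = 11.4612
theta = atan2(5.6, 10) = 29.2488 degrees

r = 11.4612, theta = 29.2488 degrees


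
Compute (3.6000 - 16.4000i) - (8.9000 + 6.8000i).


Real: 3.6 - 8.9 = -5.3
Imag: -16.4 - 6.8 = -23.2

-5.3000 - 23.2000i


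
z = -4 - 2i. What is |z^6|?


|z| = sqrt(16+4) = sqrt(20) = 4.4721
|z^6| = |z|^6 = (sqrt(20))^6 = 20^3 = 8000

|z^6| = 8000


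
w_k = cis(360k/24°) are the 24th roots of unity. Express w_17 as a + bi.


Angle = 360*17/24 = 255°
a = cos(255°) = -0.2588
b = sin(255°) = -0.9659

-0.2588 - 0.9659i


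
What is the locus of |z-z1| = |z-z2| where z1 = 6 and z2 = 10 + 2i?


Equal distances means the locus is the perpendicular bisector of z1 and z2.
Midpoint = ((6+10)/2, (0+2)/2) = (8.0000, 1.0000)

Perpendicular bisector through (8.0000, 1.0000)


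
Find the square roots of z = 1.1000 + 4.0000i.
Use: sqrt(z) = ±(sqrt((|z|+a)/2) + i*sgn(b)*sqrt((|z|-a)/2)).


|z| = sqrt(1.21+16) = 4.1485
sqrt((|z|+a)/2) = sqrt((4.1485+1.1)/2) = sqrt(2.6242) = 1.6200
sqrt((|z|-a)/2) = sqrt((4.1485-1.1)/2) = sqrt(1.5242) = 1.2346

±(1.6200 + 1.2346i) i.e. 1.6200 + 1.2346i and -1.6200 - 1.2346i


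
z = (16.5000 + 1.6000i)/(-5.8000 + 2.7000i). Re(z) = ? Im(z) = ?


Multiply by conjugate: (16.5000 + 1.6000i)(-5.8000 - 2.7000i) / ((-5.8)^2 + 2.7^2)
Numerator real = 16.5*(-5.8) + 1.6*2.7 = -91.38
Numerator imag = 1.6*(-5.8) - 16.5*2.7 = -53.83
Denominator = 40.93
Re(z) = -91.38/40.93 = -2.2326
Im(z) = -53.83/40.93 = -1.3152

Re(z) = -2.2326, Im(z) = -1.3152


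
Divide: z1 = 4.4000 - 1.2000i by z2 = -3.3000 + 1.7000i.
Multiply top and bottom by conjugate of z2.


Conjugate of z2 = -3.3000 - 1.7000i
Numerator: (4.4000 - 1.2000i)(-3.3000 - 1.7000i) = -16.5600 - 3.5200i
Denominator: (-3.3)^2 + 1.7^2 = 13.78
Result = (-16.5600 - 3.5200i)/13.78

-1.2017 - 0.2554i


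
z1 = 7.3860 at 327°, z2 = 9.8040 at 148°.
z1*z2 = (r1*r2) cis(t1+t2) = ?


r = 7.3860 * 9.8040 = 72.4123
theta = 327° + 148° = 475° = 115° (mod 360)

72.4123 cis(115°)


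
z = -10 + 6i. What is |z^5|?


|z| = sqrt(100+36) = sqrt(136) = 11.6619
|z^5| = |z|^5 = (sqrt(136))^5 = 136^2 * sqrt(136) = 18496*sqrt(136)

|z^5| = 18496*sqrt(136) ≈ 215698.5725


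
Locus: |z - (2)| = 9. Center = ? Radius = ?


|z - z0| = r is a circle with center z0 and radius r.
Center = (2, 0), radius = 9

Circle with center (2, 0) and radius 9


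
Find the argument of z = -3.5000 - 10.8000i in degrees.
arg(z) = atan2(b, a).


Re = -3.5, Im = -10.8
arg = atan2(-10.8, -3.5) = -107.9562 degrees

arg(z) = -107.9562 degrees


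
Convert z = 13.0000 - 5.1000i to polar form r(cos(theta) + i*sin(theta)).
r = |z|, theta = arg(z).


r = sqrt(169+26.01) = sqrt(195.01) = 13.9646
theta = atan2(-5.1, 13) = -21.4205 degrees

r = 13.9646, theta = -21.4205 degrees


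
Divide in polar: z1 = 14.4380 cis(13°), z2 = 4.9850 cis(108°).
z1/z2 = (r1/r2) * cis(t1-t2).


r = 14.4380 / 4.9850 = 2.8963
theta = 13° - 108° = -95° = 265° (mod 360)

2.8963 cis(265°)


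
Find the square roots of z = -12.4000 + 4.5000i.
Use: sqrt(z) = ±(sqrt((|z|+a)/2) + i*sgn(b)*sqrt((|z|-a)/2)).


|z| = sqrt(153.76+20.25) = 13.1913
sqrt((|z|+a)/2) = sqrt((13.1913+(-12.4))/2) = sqrt(0.3956) = 0.6290
sqrt((|z|-a)/2) = sqrt((13.1913-(-12.4))/2) = sqrt(12.7956) = 3.5771

±(0.6290 + 3.5771i) i.e. 0.6290 + 3.5771i and -0.6290 - 3.5771i


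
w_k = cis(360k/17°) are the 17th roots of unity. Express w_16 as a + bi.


Angle = 360*16/17 = 338.8235°
a = cos(338.8235°) = 0.9325
b = sin(338.8235°) = -0.3612

0.9325 - 0.3612i


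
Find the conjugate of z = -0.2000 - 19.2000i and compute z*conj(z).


z_bar = -0.2000 + 19.2000i
z*z_bar = (-0.2)^2 + (-19.2)^2 = 0.04 + 368.64 = 368.68

z_bar = -0.2000 + 19.2000i, z*z_bar = 368.68


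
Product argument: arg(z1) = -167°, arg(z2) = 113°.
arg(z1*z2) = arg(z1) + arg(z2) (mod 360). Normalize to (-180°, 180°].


arg(z1*z2) = -167° + 113° = -54°
Normalized to (-180°, 180°]: -54°

-54°


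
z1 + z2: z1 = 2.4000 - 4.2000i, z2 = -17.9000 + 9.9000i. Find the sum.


Real: 2.4 - 17.9 = -15.5
Imag: -4.2 + 9.9 = 5.7

-15.5000 + 5.7000i


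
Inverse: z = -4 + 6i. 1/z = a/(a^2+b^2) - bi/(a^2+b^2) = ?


|z|^2 = 16+36 = 52
1/z = (-4 - 6i)/52

1/z = -0.0769 - 0.1154i


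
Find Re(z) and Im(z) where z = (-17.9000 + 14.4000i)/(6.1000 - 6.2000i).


Multiply by conjugate: (-17.9000 + 14.4000i)(6.1000 + 6.2000i) / (6.1^2 + (-6.2)^2)
Numerator real = -17.9*6.1 + 14.4*(-6.2) = -198.47
Numerator imag = 14.4*6.1 - (-17.9)*(-6.2) = -23.14
Denominator = 75.65
Re(z) = -198.47/75.65 = -2.6235
Im(z) = -23.14/75.65 = -0.3059

Re(z) = -2.6235, Im(z) = -0.3059


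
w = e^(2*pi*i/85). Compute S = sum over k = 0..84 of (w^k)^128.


The roots are w_k = w^k with w = e^(2*pi*i/85), and (w^k)^128 = (w^128)^k.
So S = 1 + u + u^2 + ... + u^(84) with u = w^128.
128 = 1*85 + 43, so 128 is not a multiple of 85: u = (w^85)^1 * w^43 = w^43 ≠ 1 (w is a primitive 85th root), while u^85 = (w^85)^128 = 1.
Geometric series: S = (1 - u^85)/(1 - u) = (1 - 1)/(1 - u) = 0

S = 0


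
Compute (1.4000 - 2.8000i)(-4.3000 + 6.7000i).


Real = 1.4*(-4.3) - (-2.8)*6.7 = -6.02 - (-18.76) = 12.74
Imag = 1.4*6.7 - (4.3)*(-2.8) = 9.38 + 12.04 = 21.42

12.7400 + 21.4200i


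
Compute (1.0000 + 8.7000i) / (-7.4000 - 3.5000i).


Conjugate of z2 = -7.4000 + 3.5000i
Numerator: (1.0000 + 8.7000i)(-7.4000 + 3.5000i) = -37.8500 - 60.8800i
Denominator: (-7.4)^2 + (-3.5)^2 = 67.01
Result = (-37.8500 - 60.8800i)/67.01

-0.5648 - 0.9085i


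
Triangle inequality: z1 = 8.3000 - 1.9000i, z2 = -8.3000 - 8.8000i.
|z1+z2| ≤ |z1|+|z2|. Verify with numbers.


|z1| = sqrt(8.3^2 + (-1.9)^2) = sqrt(72.5) = 8.5147
|z2| = sqrt((-8.3)^2 + (-8.8)^2) = sqrt(146.33) = 12.0967
z1+z2 = -10.7000i
|z1+z2| = sqrt(114.49) = 10.7000
|z1|+|z2| = 8.5147 + 12.0967 = 20.6114

|z1+z2| = 10.7000 ≤ |z1|+|z2| = 20.6114 (verified)


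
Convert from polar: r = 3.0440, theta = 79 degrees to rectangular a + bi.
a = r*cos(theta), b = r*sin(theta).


a = 3.0440*cos(79°) = 3.0440*0.1908 = 0.5808
b = 3.0440*sin(79°) = 3.0440*0.98163 = 2.9881

0.5808 + 2.9881i


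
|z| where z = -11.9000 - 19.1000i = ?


|z| = sqrt((-11.9)^2 + (-19.1)^2) = sqrt(141.61 + 364.81) = sqrt(506.42) = 22.5038

|z| = 22.5038


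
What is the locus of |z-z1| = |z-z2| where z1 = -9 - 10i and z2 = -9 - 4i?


Equal distances means the locus is the perpendicular bisector of z1 and z2.
Midpoint = ((-9+(-9))/2, (-10+(-4))/2) = (-9.0000, -7.0000)

Perpendicular bisector through (-9.0000, -7.0000)


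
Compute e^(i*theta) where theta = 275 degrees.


cos(275°) = 0.0872
sin(275°) = -0.9962

e^(i*275°) = 0.0872 - 0.9962i


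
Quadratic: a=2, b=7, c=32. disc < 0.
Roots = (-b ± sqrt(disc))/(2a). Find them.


disc = 7^2 - 4*2*32 = 49 - 256 = -207
sqrt(|disc|) = sqrt(207) = 14.3875
Real part = -7/(2*2) = -1.7500
Imag part = 14.3875/(2*2) = 3.5969

-1.7500 ± 3.5969i


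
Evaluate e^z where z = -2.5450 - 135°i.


e^-2.5450 = 0.0785
cos(-135°) = -0.7071
sin(-135°) = -0.7071
Real = 0.0785*(-0.7071) = -0.0555
Imag = 0.0785*(-0.7071) = -0.0555

-0.0555 - 0.0555i


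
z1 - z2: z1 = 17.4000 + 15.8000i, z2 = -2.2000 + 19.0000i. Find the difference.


Real: 17.4 + 2.2 = 19.6
Imag: 15.8 - 19 = -3.2

19.6000 - 3.2000i


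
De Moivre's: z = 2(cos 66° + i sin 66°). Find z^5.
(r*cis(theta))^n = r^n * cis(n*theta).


r^5 = 2^5 = 32
n*theta = 5*66° = 330° = 330° (mod 360)
a = 32*cos(330°) = 27.7128
b = 32*sin(330°) = -16.0000

32 cis(330°) = 27.7128 - 16.0000i


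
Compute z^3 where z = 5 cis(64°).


r^3 = 5^3 = 125
n*theta = 3*64° = 192° = 192° (mod 360)
a = 125*cos(192°) = -122.2685
b = 125*sin(192°) = -25.9890

125 cis(192°) = -122.2685 - 25.9890i


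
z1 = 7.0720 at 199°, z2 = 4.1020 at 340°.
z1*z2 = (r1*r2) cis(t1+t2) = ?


r = 7.0720 * 4.1020 = 29.0093
theta = 199° + 340° = 539° = 179° (mod 360)

29.0093 cis(179°)


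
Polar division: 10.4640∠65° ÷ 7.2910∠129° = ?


r = 10.4640 / 7.2910 = 1.4352
theta = 65° - 129° = -64° = 296° (mod 360)

1.4352 cis(296°)


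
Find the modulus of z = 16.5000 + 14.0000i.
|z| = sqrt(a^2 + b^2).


|z| = sqrt(16.5^2 + 14^2) = sqrt(272.25 + 196) = sqrt(468.25) = 21.6391

|z| = 21.6391


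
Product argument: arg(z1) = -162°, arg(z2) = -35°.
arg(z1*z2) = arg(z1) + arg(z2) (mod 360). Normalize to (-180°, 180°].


arg(z1*z2) = -162° - 35° = -197°
Normalized to (-180°, 180°]: 163°

163°


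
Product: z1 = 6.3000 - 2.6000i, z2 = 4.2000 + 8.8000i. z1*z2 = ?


Real = 6.3*4.2 - (-2.6)*8.8 = 26.46 - (-22.88) = 49.34
Imag = 6.3*8.8 + 4.2*(-2.6) = 55.44 - (10.92) = 44.52

49.3400 + 44.5200i


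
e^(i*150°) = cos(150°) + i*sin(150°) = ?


cos(150°) = -0.8660
sin(150°) = 0.5000

e^(i*150°) = -0.8660 + 0.5000i


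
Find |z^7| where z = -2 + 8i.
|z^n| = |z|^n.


|z| = sqrt(4+64) = sqrt(68) = 8.2462
|z^7| = |z|^7 = (sqrt(68))^7 = 68^3 * sqrt(68) = 314432*sqrt(68)

|z^7| = 314432*sqrt(68) ≈ 2592872.6961


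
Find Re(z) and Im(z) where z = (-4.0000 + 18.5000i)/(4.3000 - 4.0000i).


Multiply by conjugate: (-4.0000 + 18.5000i)(4.3000 + 4.0000i) / (4.3^2 + (-4)^2)
Numerator real = -4*4.3 + 18.5*(-4) = -91.2
Numerator imag = 18.5*4.3 - (-4)*(-4) = 63.55
Denominator = 34.49
Re(z) = -91.2/34.49 = -2.6442
Im(z) = 63.55/34.49 = 1.8426

Re(z) = -2.6442, Im(z) = 1.8426


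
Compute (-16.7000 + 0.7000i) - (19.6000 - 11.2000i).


Real: -16.7 - 19.6 = -36.3
Imag: 0.7 + 11.2 = 11.9

-36.3000 + 11.9000i


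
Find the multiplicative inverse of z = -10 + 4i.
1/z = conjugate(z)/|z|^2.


|z|^2 = 100+16 = 116
1/z = (-10 - 4i)/116

1/z = -0.0862 - 0.0345i


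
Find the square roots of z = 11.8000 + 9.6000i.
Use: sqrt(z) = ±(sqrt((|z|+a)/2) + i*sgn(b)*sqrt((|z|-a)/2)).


|z| = sqrt(139.24+92.16) = 15.2118
sqrt((|z|+a)/2) = sqrt((15.2118+11.8)/2) = sqrt(13.5059) = 3.6750
sqrt((|z|-a)/2) = sqrt((15.2118-11.8)/2) = sqrt(1.7059) = 1.3061

±(3.6750 + 1.3061i) i.e. 3.6750 + 1.3061i and -3.6750 - 1.3061i


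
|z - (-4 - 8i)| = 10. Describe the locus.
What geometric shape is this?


|z - z0| = r is a circle with center z0 and radius r.
Center = (-4, -8), radius = 10

Circle with center (-4, -8) and radius 10


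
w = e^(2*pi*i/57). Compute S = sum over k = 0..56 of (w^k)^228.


The roots are w_k = w^k with w = e^(2*pi*i/57), and (w^k)^228 = (w^228)^k.
So S = 1 + u + u^2 + ... + u^(56) with u = w^228.
228 = 4*57 + 0, so 228 is a multiple of 57 and u = (w^57)^4 = 1.
Every one of the 57 terms equals 1: S = 57

S = 57


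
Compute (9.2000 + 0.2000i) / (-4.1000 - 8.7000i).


Conjugate of z2 = -4.1000 + 8.7000i
Numerator: (9.2000 + 0.2000i)(-4.1000 + 8.7000i) = -39.4600 + 79.2200i
Denominator: (-4.1)^2 + (-8.7)^2 = 92.5
Result = (-39.4600 + 79.2200i)/92.5

-0.4266 + 0.8564i


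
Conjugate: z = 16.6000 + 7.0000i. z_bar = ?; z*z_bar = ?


z_bar = 16.6000 - 7.0000i
z*z_bar = 16.6^2 + 7^2 = 275.56 + 49 = 324.56

z_bar = 16.6000 - 7.0000i, z*z_bar = 324.56


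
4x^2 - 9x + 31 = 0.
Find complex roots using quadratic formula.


disc = (-9)^2 - 4*4*31 = 81 - 496 = -415
sqrt(|disc|) = sqrt(415) = 20.3715
Real part = 9/(2*4) = 1.1250
Imag part = 20.3715/(2*4) = 2.5464

1.1250 ± 2.5464i


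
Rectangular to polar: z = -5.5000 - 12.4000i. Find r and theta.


r = sqrt(30.25+153.76) = sqrt(184.01) = 13.5650
theta = atan2(-12.4, -5.5) = -113.9196 degrees

r = 13.5650, theta = -113.9196 degrees


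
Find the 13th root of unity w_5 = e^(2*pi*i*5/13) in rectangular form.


Angle = 360*5/13 = 138.4615°
a = cos(138.4615°) = -0.7485
b = sin(138.4615°) = 0.6631

-0.7485 + 0.6631i


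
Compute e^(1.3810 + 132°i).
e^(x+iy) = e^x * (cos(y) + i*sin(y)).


e^1.3810 = 3.9789
cos(132°) = -0.66913
sin(132°) = 0.74314
Real = 3.9789*(-0.66913) = -2.6624
Imag = 3.9789*0.74314 = 2.9569

-2.6624 + 2.9569i


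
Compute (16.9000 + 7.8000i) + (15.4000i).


Real: 16.9 + 0 = 16.9
Imag: 7.8 + 15.4 = 23.2

16.9000 + 23.2000i


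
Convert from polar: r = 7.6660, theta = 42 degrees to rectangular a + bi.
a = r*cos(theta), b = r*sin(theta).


a = 7.6660*cos(42°) = 7.6660*0.74314 = 5.6969
b = 7.6660*sin(42°) = 7.6660*0.66913 = 5.1296

5.6969 + 5.1296i


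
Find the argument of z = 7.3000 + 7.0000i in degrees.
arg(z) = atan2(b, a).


Re = 7.3, Im = 7
arg = atan2(7, 7.3) = 43.7982 degrees

arg(z) = 43.7982 degrees


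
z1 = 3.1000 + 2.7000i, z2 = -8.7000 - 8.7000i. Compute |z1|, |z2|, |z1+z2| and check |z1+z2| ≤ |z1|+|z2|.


|z1| = sqrt(3.1^2 + 2.7^2) = sqrt(16.9) = 4.1110
|z2| = sqrt((-8.7)^2 + (-8.7)^2) = sqrt(151.38) = 12.3037
z1+z2 = -5.6000 - 6.0000i
|z1+z2| = sqrt(67.36) = 8.2073
|z1|+|z2| = 4.1110 + 12.3037 = 16.4147

|z1+z2| = 8.2073 ≤ |z1|+|z2| = 16.4147 (verified)


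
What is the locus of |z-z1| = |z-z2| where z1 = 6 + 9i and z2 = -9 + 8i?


Equal distances means the locus is the perpendicular bisector of z1 and z2.
Midpoint = ((6+(-9))/2, (9+8)/2) = (-1.5000, 8.5000)

Perpendicular bisector through (-1.5000, 8.5000)


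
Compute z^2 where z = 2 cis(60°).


r^2 = 2^2 = 4
n*theta = 2*60° = 120° = 120° (mod 360)
a = 4*cos(120°) = -2.0000
b = 4*sin(120°) = 3.4641

4 cis(120°) = -2.0000 + 3.4641i


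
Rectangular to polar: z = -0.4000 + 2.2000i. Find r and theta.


r = sqrt(0.16+4.84) = sqrt(5) = 2.2361
theta = atan2(2.2, -0.4) = 100.3048 degrees

r = 2.2361, theta = 100.3048 degrees


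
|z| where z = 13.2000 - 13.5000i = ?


|z| = sqrt(13.2^2 + (-13.5)^2) = sqrt(174.24 + 182.25) = sqrt(356.49) = 18.8809

|z| = 18.8809


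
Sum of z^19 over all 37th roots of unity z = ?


The roots are w_k = w^k with w = e^(2*pi*i/37), and (w^k)^19 = (w^19)^k.
So S = 1 + u + u^2 + ... + u^(36) with u = w^19.
19 = 0*37 + 19, so 19 is not a multiple of 37: u = w^19 ≠ 1 (w is a primitive 37th root), while u^37 = (w^37)^19 = 1.
Geometric series: S = (1 - u^37)/(1 - u) = (1 - 1)/(1 - u) = 0

S = 0


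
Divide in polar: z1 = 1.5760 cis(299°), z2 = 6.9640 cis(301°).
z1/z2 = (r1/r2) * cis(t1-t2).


r = 1.5760 / 6.9640 = 0.2263
theta = 299° - 301° = -2° = 358° (mod 360)

0.2263 cis(358°)


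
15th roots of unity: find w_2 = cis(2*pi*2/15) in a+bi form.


Angle = 360*2/15 = 48°
a = cos(48°) = 0.6691
b = sin(48°) = 0.7431

0.6691 + 0.7431i


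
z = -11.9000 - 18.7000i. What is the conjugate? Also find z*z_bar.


z_bar = -11.9000 + 18.7000i
z*z_bar = (-11.9)^2 + (-18.7)^2 = 141.61 + 349.69 = 491.3

z_bar = -11.9000 + 18.7000i, z*z_bar = 491.3


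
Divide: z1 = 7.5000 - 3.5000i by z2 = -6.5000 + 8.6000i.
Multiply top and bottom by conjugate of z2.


Conjugate of z2 = -6.5000 - 8.6000i
Numerator: (7.5000 - 3.5000i)(-6.5000 - 8.6000i) = -78.8500 - 41.7500i
Denominator: (-6.5)^2 + 8.6^2 = 116.21
Result = (-78.8500 - 41.7500i)/116.21

-0.6785 - 0.3593i


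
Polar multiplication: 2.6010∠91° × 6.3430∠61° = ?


r = 2.6010 * 6.3430 = 16.4981
theta = 91° + 61° = 152° = 152° (mod 360)

16.4981 cis(152°)


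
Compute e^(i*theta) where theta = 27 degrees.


cos(27°) = 0.8910
sin(27°) = 0.4540

e^(i*27°) = 0.8910 + 0.4540i


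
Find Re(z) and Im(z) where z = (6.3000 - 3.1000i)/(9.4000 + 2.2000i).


Multiply by conjugate: (6.3000 - 3.1000i)(9.4000 - 2.2000i) / (9.4^2 + 2.2^2)
Numerator real = 6.3*9.4 - (3.1)*2.2 = 52.4
Numerator imag = -3.1*9.4 - 6.3*2.2 = -43
Denominator = 93.2
Re(z) = 52.4/93.2 = 0.5622
Im(z) = -43/93.2 = -0.4614

Re(z) = 0.5622, Im(z) = -0.4614


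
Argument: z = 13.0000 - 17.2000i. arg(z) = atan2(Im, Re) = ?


Re = 13, Im = -17.2
arg = atan2(-17.2, 13) = -52.9175 degrees

arg(z) = -52.9175 degrees


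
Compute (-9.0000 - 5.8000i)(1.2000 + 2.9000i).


Real = -9*1.2 - (-5.8)*2.9 = -10.8 - (-16.82) = 6.02
Imag = -9*2.9 + 1.2*(-5.8) = -26.1 - (6.96) = -33.06

6.0200 - 33.0600i


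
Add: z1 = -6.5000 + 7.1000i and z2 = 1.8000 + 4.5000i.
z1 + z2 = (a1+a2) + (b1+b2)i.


Real: -6.5 + 1.8 = -4.7
Imag: 7.1 + 4.5 = 11.6

-4.7000 + 11.6000i


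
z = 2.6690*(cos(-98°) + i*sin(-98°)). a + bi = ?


a = 2.6690*cos(-98°) = 2.6690*(-0.1392) = -0.3715
b = 2.6690*sin(-98°) = 2.6690*(-0.99027) = -2.6430

-0.3715 - 2.6430i


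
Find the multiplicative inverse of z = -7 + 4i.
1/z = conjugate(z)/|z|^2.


|z|^2 = 49+16 = 65
1/z = (-7 - 4i)/65

1/z = -0.1077 - 0.0615i


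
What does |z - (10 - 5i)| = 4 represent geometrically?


|z - z0| = r is a circle with center z0 and radius r.
Center = (10, -5), radius = 4

Circle with center (10, -5) and radius 4


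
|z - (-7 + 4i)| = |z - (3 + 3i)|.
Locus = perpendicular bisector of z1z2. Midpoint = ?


Equal distances means the locus is the perpendicular bisector of z1 and z2.
Midpoint = ((-7+3)/2, (4+3)/2) = (-2.0000, 3.5000)

Perpendicular bisector through (-2.0000, 3.5000)


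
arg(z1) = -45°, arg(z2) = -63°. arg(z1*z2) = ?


arg(z1*z2) = -45° - 63° = -108°
Normalized to (-180°, 180°]: -108°

-108°


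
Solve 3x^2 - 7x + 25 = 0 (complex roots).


disc = (-7)^2 - 4*3*25 = 49 - 300 = -251
sqrt(|disc|) = sqrt(251) = 15.8430
Real part = 7/(2*3) = 1.1667
Imag part = 15.8430/(2*3) = 2.6405

1.1667 ± 2.6405i


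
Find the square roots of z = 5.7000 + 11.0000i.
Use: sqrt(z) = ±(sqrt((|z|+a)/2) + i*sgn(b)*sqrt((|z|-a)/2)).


|z| = sqrt(32.49+121) = 12.3891
sqrt((|z|+a)/2) = sqrt((12.3891+5.7)/2) = sqrt(9.0446) = 3.0074
sqrt((|z|-a)/2) = sqrt((12.3891-5.7)/2) = sqrt(3.3446) = 1.8288

±(3.0074 + 1.8288i) i.e. 3.0074 + 1.8288i and -3.0074 - 1.8288i


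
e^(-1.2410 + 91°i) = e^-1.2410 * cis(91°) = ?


e^-1.2410 = 0.2891
cos(91°) = -0.01745
sin(91°) = 0.99985
Real = 0.2891*(-0.01745) = -0.0050
Imag = 0.2891*0.99985 = 0.2891

-0.0050 + 0.2891i


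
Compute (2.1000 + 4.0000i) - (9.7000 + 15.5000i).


Real: 2.1 - 9.7 = -7.6
Imag: 4 - 15.5 = -11.5

-7.6000 - 11.5000i


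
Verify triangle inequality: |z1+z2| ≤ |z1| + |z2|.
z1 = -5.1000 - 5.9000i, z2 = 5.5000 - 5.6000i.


|z1| = sqrt((-5.1)^2 + (-5.9)^2) = sqrt(60.82) = 7.7987
|z2| = sqrt(5.5^2 + (-5.6)^2) = sqrt(61.61) = 7.8492
z1+z2 = 0.4000 - 11.5000i
|z1+z2| = sqrt(132.41) = 11.5070
|z1|+|z2| = 7.7987 + 7.8492 = 15.6479

|z1+z2| = 11.5070 ≤ |z1|+|z2| = 15.6479 (verified)


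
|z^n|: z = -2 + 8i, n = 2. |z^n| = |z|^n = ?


|z| = sqrt(4+64) = sqrt(68) = 8.2462
|z^2| = |z|^2 = (sqrt(68))^2 = 68

|z^2| = 68


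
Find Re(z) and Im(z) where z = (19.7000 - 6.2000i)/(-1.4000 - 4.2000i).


Multiply by conjugate: (19.7000 - 6.2000i)(-1.4000 + 4.2000i) / ((-1.4)^2 + (-4.2)^2)
Numerator real = 19.7*(-1.4) - (6.2)*(-4.2) = -1.54
Numerator imag = -6.2*(-1.4) - 19.7*(-4.2) = 91.42
Denominator = 19.6
Re(z) = -1.54/19.6 = -0.0786
Im(z) = 91.42/19.6 = 4.6643

Re(z) = -0.0786, Im(z) = 4.6643


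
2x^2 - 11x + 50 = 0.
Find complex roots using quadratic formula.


disc = (-11)^2 - 4*2*50 = 121 - 400 = -279
sqrt(|disc|) = sqrt(279) = 16.7033
Real part = 11/(2*2) = 2.7500
Imag part = 16.7033/(2*2) = 4.1758

2.7500 ± 4.1758i


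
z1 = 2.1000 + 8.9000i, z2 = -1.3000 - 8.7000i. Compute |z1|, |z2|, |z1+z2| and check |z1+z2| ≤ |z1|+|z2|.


|z1| = sqrt(2.1^2 + 8.9^2) = sqrt(83.62) = 9.1444
|z2| = sqrt((-1.3)^2 + (-8.7)^2) = sqrt(77.38) = 8.7966
z1+z2 = 0.8000 + 0.2000i
|z1+z2| = sqrt(0.68) = 0.8246
|z1|+|z2| = 9.1444 + 8.7966 = 17.9410

|z1+z2| = 0.8246 ≤ |z1|+|z2| = 17.9410 (verified)


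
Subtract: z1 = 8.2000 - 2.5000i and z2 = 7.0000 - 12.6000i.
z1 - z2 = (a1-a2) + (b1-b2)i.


Real: 8.2 - 7 = 1.2
Imag: -2.5 + 12.6 = 10.1

1.2000 + 10.1000i


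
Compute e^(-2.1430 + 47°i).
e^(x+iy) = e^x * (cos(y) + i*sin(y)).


e^-2.1430 = 0.1173
cos(47°) = 0.682
sin(47°) = 0.7314
Real = 0.1173*0.682 = 0.0800
Imag = 0.1173*0.7314 = 0.0858

0.0800 + 0.0858i


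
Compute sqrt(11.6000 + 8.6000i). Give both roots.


|z| = sqrt(134.56+73.96) = 14.4402
sqrt((|z|+a)/2) = sqrt((14.4402+11.6)/2) = sqrt(13.0201) = 3.6083
sqrt((|z|-a)/2) = sqrt((14.4402-11.6)/2) = sqrt(1.4201) = 1.1917

±(3.6083 + 1.1917i) i.e. 3.6083 + 1.1917i and -3.6083 - 1.1917i


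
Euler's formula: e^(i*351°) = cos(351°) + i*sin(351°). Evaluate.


cos(351°) = 0.9877
sin(351°) = -0.1564

e^(i*351°) = 0.9877 - 0.1564i


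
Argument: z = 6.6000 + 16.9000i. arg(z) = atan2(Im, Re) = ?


Re = 6.6, Im = 16.9
arg = atan2(16.9, 6.6) = 68.6677 degrees

arg(z) = 68.6677 degrees


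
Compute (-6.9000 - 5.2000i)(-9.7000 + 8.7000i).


Real = -6.9*(-9.7) - (-5.2)*8.7 = 66.93 - (-45.24) = 112.17
Imag = -6.9*8.7 - (9.7)*(-5.2) = -60.03 + 50.44 = -9.59

112.1700 - 9.5900i


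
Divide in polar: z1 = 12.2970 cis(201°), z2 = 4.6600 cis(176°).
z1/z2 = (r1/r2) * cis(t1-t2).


r = 12.2970 / 4.6600 = 2.6388
theta = 201° - 176° = 25° = 25° (mod 360)

2.6388 cis(25°)


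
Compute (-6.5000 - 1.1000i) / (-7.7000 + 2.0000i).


Conjugate of z2 = -7.7000 - 2.0000i
Numerator: (-6.5000 - 1.1000i)(-7.7000 - 2.0000i) = 47.8500 + 21.4700i
Denominator: (-7.7)^2 + 2^2 = 63.29
Result = (47.8500 + 21.4700i)/63.29

0.7560 + 0.3392i


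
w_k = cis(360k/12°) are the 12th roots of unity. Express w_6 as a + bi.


Angle = 360*6/12 = 180°
a = cos(180°) = -1.0000
b = sin(180°) = 0

-1.0000 + 0i


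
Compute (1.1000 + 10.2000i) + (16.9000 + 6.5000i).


Real: 1.1 + 16.9 = 18
Imag: 10.2 + 6.5 = 16.7

18.0000 + 16.7000i


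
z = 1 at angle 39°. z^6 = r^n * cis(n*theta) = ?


r^6 = 1^6 = 1
n*theta = 6*39° = 234° = 234° (mod 360)
a = 1*cos(234°) = -0.5878
b = 1*sin(234°) = -0.8090

1 cis(234°) = -0.5878 - 0.8090i


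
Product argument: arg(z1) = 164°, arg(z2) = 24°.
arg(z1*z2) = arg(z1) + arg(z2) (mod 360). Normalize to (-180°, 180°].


arg(z1*z2) = 164° + 24° = 188°
Normalized to (-180°, 180°]: -172°

-172°


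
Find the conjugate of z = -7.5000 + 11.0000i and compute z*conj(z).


z_bar = -7.5000 - 11.0000i
z*z_bar = (-7.5)^2 + 11^2 = 56.25 + 121 = 177.25

z_bar = -7.5000 - 11.0000i, z*z_bar = 177.25


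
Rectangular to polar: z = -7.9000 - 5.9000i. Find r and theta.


r = sqrt(62.41+34.81) = sqrt(97.22) = 9.8600
theta = atan2(-5.9, -7.9) = -143.2463 degrees

r = 9.8600, theta = -143.2463 degrees


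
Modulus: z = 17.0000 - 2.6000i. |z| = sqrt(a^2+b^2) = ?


|z| = sqrt(17^2 + (-2.6)^2) = sqrt(289 + 6.76) = sqrt(295.76) = 17.1977

|z| = 17.1977


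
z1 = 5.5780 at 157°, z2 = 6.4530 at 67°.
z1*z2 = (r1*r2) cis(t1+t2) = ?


r = 5.5780 * 6.4530 = 35.9948
theta = 157° + 67° = 224° = 224° (mod 360)

35.9948 cis(224°)


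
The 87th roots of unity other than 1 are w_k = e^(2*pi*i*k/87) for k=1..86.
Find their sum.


With w = e^(2*pi*i/87), all 87 of the 87th roots of unity w^0 = 1, w, ..., w^(86) sum to 0: 1 + w + ... + w^(86) = (1 - w^87)/(1 - w) = 0 since w^87 = 1, w ≠ 1.
Removing the root 1: w + w^2 + ... + w^(86) = 0 - 1 = -1

Sum = -1


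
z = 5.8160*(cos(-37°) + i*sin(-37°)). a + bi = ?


a = 5.8160*cos(-37°) = 5.8160*0.79864 = 4.6449
b = 5.8160*sin(-37°) = 5.8160*(-0.60182) = -3.5002

4.6449 - 3.5002i


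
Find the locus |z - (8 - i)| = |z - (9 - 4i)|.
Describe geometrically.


Equal distances means the locus is the perpendicular bisector of z1 and z2.
Midpoint = ((8+9)/2, (-1+(-4))/2) = (8.5000, -2.5000)

Perpendicular bisector through (8.5000, -2.5000)


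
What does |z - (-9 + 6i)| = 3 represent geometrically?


|z - z0| = r is a circle with center z0 and radius r.
Center = (-9, 6), radius = 3

Circle with center (-9, 6) and radius 3


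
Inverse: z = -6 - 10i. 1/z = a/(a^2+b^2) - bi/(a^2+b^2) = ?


|z|^2 = 36+100 = 136
1/z = (-6 + 10i)/136

1/z = -0.0441 + 0.0735i


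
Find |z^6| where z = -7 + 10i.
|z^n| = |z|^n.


|z| = sqrt(49+100) = sqrt(149) = 12.2066
|z^6| = |z|^6 = (sqrt(149))^6 = 149^3 = 3307949

|z^6| = 3307949


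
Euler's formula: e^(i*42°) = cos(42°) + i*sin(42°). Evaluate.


cos(42°) = 0.7431
sin(42°) = 0.6691

e^(i*42°) = 0.7431 + 0.6691i


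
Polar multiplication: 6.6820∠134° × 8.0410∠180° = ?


r = 6.6820 * 8.0410 = 53.7300
theta = 134° + 180° = 314° = 314° (mod 360)

53.7300 cis(314°)


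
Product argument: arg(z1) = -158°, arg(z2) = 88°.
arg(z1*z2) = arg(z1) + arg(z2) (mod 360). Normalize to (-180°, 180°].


arg(z1*z2) = -158° + 88° = -70°
Normalized to (-180°, 180°]: -70°

-70°


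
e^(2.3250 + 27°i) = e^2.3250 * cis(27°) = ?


e^2.3250 = 10.2267
cos(27°) = 0.891
sin(27°) = 0.45399
Real = 10.2267*0.891 = 9.1120
Imag = 10.2267*0.45399 = 4.6428

9.1120 + 4.6428i


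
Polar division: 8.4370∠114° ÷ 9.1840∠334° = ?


r = 8.4370 / 9.1840 = 0.9187
theta = 114° - 334° = -220° = 140° (mod 360)

0.9187 cis(140°)


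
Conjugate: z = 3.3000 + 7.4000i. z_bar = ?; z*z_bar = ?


z_bar = 3.3000 - 7.4000i
z*z_bar = 3.3^2 + 7.4^2 = 10.89 + 54.76 = 65.65

z_bar = 3.3000 - 7.4000i, z*z_bar = 65.65


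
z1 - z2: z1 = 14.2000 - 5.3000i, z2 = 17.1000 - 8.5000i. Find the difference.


Real: 14.2 - 17.1 = -2.9
Imag: -5.3 + 8.5 = 3.2

-2.9000 + 3.2000i


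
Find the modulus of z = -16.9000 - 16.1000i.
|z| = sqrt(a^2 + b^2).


|z| = sqrt((-16.9)^2 + (-16.1)^2) = sqrt(285.61 + 259.21) = sqrt(544.82) = 23.3414

|z| = 23.3414


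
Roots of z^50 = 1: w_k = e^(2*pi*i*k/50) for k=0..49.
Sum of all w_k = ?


The sum of all 50th roots of unity is 0.
Geometric series: (1 - w^50)/(1 - w) = (1-1)/(1-w) = 0 since w^50 = 1, w ≠ 1.
Alternatively: coefficient of z^49 in z^50 - 1 is 0.

0


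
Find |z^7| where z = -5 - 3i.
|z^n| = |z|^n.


|z| = sqrt(25+9) = sqrt(34) = 5.8310
|z^7| = |z|^7 = (sqrt(34))^7 = 34^3 * sqrt(34) = 39304*sqrt(34)

|z^7| = 39304*sqrt(34) ≈ 229179.7333


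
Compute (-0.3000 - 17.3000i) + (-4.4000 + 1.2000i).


Real: -0.3 - 4.4 = -4.7
Imag: -17.3 + 1.2 = -16.1

-4.7000 - 16.1000i


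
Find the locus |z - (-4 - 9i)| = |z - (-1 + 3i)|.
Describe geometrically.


Equal distances means the locus is the perpendicular bisector of z1 and z2.
Midpoint = ((-4+(-1))/2, (-9+3)/2) = (-2.5000, -3.0000)

Perpendicular bisector through (-2.5000, -3.0000)


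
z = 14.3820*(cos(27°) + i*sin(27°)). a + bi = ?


a = 14.3820*cos(27°) = 14.3820*0.89101 = 12.8145
b = 14.3820*sin(27°) = 14.3820*0.45399 = 6.5293

12.8145 + 6.5293i


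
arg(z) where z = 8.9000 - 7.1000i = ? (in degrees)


Re = 8.9, Im = -7.1
arg = atan2(-7.1, 8.9) = -38.5812 degrees

arg(z) = -38.5812 degrees


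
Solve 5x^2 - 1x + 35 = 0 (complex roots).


disc = (-1)^2 - 4*5*35 = 1 - 700 = -699
sqrt(|disc|) = sqrt(699) = 26.4386
Real part = 1/(2*5) = 0.1000
Imag part = 26.4386/(2*5) = 2.6439

0.1000 ± 2.6439i


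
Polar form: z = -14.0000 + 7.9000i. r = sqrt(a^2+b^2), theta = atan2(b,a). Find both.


r = sqrt(196+62.41) = sqrt(258.41) = 16.0751
theta = atan2(7.9, -14) = 150.5646 degrees

r = 16.0751, theta = 150.5646 degrees


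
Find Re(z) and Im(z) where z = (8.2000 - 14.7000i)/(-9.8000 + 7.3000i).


Multiply by conjugate: (8.2000 - 14.7000i)(-9.8000 - 7.3000i) / ((-9.8)^2 + 7.3^2)
Numerator real = 8.2*(-9.8) - (14.7)*7.3 = -187.67
Numerator imag = -14.7*(-9.8) - 8.2*7.3 = 84.2
Denominator = 149.33
Re(z) = -187.67/149.33 = -1.2567
Im(z) = 84.2/149.33 = 0.5639

Re(z) = -1.2567, Im(z) = 0.5639


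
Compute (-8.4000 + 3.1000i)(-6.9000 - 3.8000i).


Real = -8.4*(-6.9) - 3.1*(-3.8) = 57.96 - (-11.78) = 69.74
Imag = -8.4*(-3.8) - (6.9)*3.1 = 31.92 - (21.39) = 10.53

69.7400 + 10.5300i


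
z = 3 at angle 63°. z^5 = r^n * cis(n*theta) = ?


r^5 = 3^5 = 243
n*theta = 5*63° = 315° = 315° (mod 360)
a = 243*cos(315°) = 171.8269
b = 243*sin(315°) = -171.8269

243 cis(315°) = 171.8269 - 171.8269i


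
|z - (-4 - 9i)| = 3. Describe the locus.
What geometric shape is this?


|z - z0| = r is a circle with center z0 and radius r.
Center = (-4, -9), radius = 3

Circle with center (-4, -9) and radius 3


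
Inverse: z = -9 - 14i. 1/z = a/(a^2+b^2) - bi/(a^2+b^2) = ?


|z|^2 = 81+196 = 277
1/z = (-9 + 14i)/277

1/z = -0.0325 + 0.0505i


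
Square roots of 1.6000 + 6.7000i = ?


|z| = sqrt(2.56+44.89) = 6.8884
sqrt((|z|+a)/2) = sqrt((6.8884+1.6)/2) = sqrt(4.2442) = 2.0601
sqrt((|z|-a)/2) = sqrt((6.8884-1.6)/2) = sqrt(2.6442) = 1.6261

±(2.0601 + 1.6261i) i.e. 2.0601 + 1.6261i and -2.0601 - 1.6261i


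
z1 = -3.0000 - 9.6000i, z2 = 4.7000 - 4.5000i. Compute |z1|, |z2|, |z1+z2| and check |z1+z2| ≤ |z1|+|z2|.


|z1| = sqrt((-3)^2 + (-9.6)^2) = sqrt(101.16) = 10.0578
|z2| = sqrt(4.7^2 + (-4.5)^2) = sqrt(42.34) = 6.5069
z1+z2 = 1.7000 - 14.1000i
|z1+z2| = sqrt(201.7) = 14.2021
|z1|+|z2| = 10.0578 + 6.5069 = 16.5647

|z1+z2| = 14.2021 ≤ |z1|+|z2| = 16.5647 (verified)


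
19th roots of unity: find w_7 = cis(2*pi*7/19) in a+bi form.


Angle = 360*7/19 = 132.6316°
a = cos(132.6316°) = -0.6773
b = sin(132.6316°) = 0.7357

-0.6773 + 0.7357i


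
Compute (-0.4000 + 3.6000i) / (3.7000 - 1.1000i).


Conjugate of z2 = 3.7000 + 1.1000i
Numerator: (-0.4000 + 3.6000i)(3.7000 + 1.1000i) = -5.4400 + 12.8800i
Denominator: 3.7^2 + (-1.1)^2 = 14.9
Result = (-5.4400 + 12.8800i)/14.9

-0.3651 + 0.8644i


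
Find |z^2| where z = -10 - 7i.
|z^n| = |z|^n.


|z| = sqrt(100+49) = sqrt(149) = 12.2066
|z^2| = |z|^2 = (sqrt(149))^2 = 149

|z^2| = 149


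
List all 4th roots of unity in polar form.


The 4th roots of unity are cis(360k/4°) for k=0..3
Angle step = 360/4 = 90°
Primitive root: cis(90°)
Primitive root = 0 + 1.0000i

4 roots at angles: 0°, 90°, 180°, 270°


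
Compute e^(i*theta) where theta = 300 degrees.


cos(300°) = 0.5000
sin(300°) = -0.8660

e^(i*300°) = 0.5000 - 0.8660i


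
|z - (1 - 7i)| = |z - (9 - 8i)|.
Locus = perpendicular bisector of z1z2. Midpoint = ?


Equal distances means the locus is the perpendicular bisector of z1 and z2.
Midpoint = ((1+9)/2, (-7+(-8))/2) = (5.0000, -7.5000)

Perpendicular bisector through (5.0000, -7.5000)


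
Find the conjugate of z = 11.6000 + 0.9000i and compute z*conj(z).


z_bar = 11.6000 - 0.9000i
z*z_bar = 11.6^2 + 0.9^2 = 134.56 + 0.81 = 135.37

z_bar = 11.6000 - 0.9000i, z*z_bar = 135.37


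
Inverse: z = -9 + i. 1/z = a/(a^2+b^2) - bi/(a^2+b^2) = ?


|z|^2 = 81+1 = 82
1/z = (-9 - 1i)/82

1/z = -0.1098 - 0.0122i


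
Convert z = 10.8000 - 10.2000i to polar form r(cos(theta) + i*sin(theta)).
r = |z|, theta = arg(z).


r = sqrt(116.64+104.04) = sqrt(220.68) = 14.8553
theta = atan2(-10.2, 10.8) = -43.3634 degrees

r = 14.8553, theta = -43.3634 degrees


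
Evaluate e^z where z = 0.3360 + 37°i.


e^0.3360 = 1.39934
cos(37°) = 0.79864
sin(37°) = 0.6018
Real = 1.39934*0.79864 = 1.1176
Imag = 1.39934*0.6018 = 0.8421

1.1176 + 0.8421i


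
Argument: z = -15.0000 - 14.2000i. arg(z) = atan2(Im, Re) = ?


Re = -15, Im = -14.2
arg = atan2(-14.2, -15) = -136.5694 degrees

arg(z) = -136.5694 degrees


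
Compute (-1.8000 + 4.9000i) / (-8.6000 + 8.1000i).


Conjugate of z2 = -8.6000 - 8.1000i
Numerator: (-1.8000 + 4.9000i)(-8.6000 - 8.1000i) = 55.1700 - 27.5600i
Denominator: (-8.6)^2 + 8.1^2 = 139.57
Result = (55.1700 - 27.5600i)/139.57

0.3953 - 0.1975i


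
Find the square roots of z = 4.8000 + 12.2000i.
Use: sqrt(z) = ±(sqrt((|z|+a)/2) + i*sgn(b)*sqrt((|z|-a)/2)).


|z| = sqrt(23.04+148.84) = 13.1103
sqrt((|z|+a)/2) = sqrt((13.1103+4.8)/2) = sqrt(8.9552) = 2.9925
sqrt((|z|-a)/2) = sqrt((13.1103-4.8)/2) = sqrt(4.1552) = 2.0384

±(2.9925 + 2.0384i) i.e. 2.9925 + 2.0384i and -2.9925 - 2.0384i


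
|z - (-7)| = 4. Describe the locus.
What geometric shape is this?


|z - z0| = r is a circle with center z0 and radius r.
Center = (-7, 0), radius = 4

Circle with center (-7, 0) and radius 4


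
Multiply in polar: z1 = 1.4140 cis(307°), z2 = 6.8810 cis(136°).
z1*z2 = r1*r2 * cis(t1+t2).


r = 1.4140 * 6.8810 = 9.7297
theta = 307° + 136° = 443° = 83° (mod 360)

9.7297 cis(83°)


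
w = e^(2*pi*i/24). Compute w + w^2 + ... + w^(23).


With w = e^(2*pi*i/24), all 24 of the 24th roots of unity w^0 = 1, w, ..., w^(23) sum to 0: 1 + w + ... + w^(23) = (1 - w^24)/(1 - w) = 0 since w^24 = 1, w ≠ 1.
Removing the root 1: w + w^2 + ... + w^(23) = 0 - 1 = -1

Sum = -1


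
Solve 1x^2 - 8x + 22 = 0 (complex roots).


disc = (-8)^2 - 4*1*22 = 64 - 88 = -24
sqrt(|disc|) = sqrt(24) = 4.8990
Real part = 8/(2*1) = 4.0000
Imag part = 4.8990/(2*1) = 2.4495

4.0000 ± 2.4495i


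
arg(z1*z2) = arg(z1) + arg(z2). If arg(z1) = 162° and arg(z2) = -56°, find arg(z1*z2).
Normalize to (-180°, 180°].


arg(z1*z2) = 162° - 56° = 106°
Normalized to (-180°, 180°]: 106°

106°


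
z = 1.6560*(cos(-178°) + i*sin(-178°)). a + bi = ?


a = 1.6560*cos(-178°) = 1.6560*(-0.9994) = -1.6550
b = 1.6560*sin(-178°) = 1.6560*(-0.0349) = -0.0578

-1.6550 - 0.0578i


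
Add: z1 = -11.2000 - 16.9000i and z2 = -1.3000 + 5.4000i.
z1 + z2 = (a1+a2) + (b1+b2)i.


Real: -11.2 - 1.3 = -12.5
Imag: -16.9 + 5.4 = -11.5

-12.5000 - 11.5000i


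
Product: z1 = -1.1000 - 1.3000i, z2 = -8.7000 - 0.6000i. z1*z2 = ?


Real = -1.1*(-8.7) - (-1.3)*(-0.6) = 9.57 - 0.78 = 8.79
Imag = -1.1*(-0.6) - (8.7)*(-1.3) = 0.66 + 11.31 = 11.97

8.7900 + 11.9700i


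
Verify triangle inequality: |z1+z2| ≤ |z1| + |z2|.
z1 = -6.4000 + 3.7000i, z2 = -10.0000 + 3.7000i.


|z1| = sqrt((-6.4)^2 + 3.7^2) = sqrt(54.65) = 7.3926
|z2| = sqrt((-10)^2 + 3.7^2) = sqrt(113.69) = 10.6626
z1+z2 = -16.4000 + 7.4000i
|z1+z2| = sqrt(323.72) = 17.9922
|z1|+|z2| = 7.3926 + 10.6626 = 18.0552

|z1+z2| = 17.9922 ≤ |z1|+|z2| = 18.0552 (verified)


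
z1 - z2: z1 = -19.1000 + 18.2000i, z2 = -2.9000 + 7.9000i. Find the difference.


Real: -19.1 + 2.9 = -16.2
Imag: 18.2 - 7.9 = 10.3

-16.2000 + 10.3000i


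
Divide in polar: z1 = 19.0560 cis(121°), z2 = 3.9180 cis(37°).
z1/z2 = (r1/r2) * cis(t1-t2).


r = 19.0560 / 3.9180 = 4.8637
theta = 121° - 37° = 84° = 84° (mod 360)

4.8637 cis(84°)


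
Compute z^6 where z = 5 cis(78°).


r^6 = 5^6 = 15625
n*theta = 6*78° = 468° = 108° (mod 360)
a = 15625*cos(108°) = -4828.3905
b = 15625*sin(108°) = 14860.2581

15625 cis(108°) = -4828.3905 + 14860.2581i


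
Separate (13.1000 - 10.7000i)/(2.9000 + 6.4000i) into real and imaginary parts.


Multiply by conjugate: (13.1000 - 10.7000i)(2.9000 - 6.4000i) / (2.9^2 + 6.4^2)
Numerator real = 13.1*2.9 - (10.7)*6.4 = -30.49
Numerator imag = -10.7*2.9 - 13.1*6.4 = -114.87
Denominator = 49.37
Re(z) = -30.49/49.37 = -0.6176
Im(z) = -114.87/49.37 = -2.3267

Re(z) = -0.6176, Im(z) = -2.3267


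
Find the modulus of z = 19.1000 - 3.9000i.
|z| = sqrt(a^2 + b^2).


|z| = sqrt(19.1^2 + (-3.9)^2) = sqrt(364.81 + 15.21) = sqrt(380.02) = 19.4941

|z| = 19.4941


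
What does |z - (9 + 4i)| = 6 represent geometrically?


|z - z0| = r is a circle with center z0 and radius r.
Center = (9, 4), radius = 6

Circle with center (9, 4) and radius 6


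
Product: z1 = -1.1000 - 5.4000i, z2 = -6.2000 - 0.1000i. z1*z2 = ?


Real = -1.1*(-6.2) - (-5.4)*(-0.1) = 6.82 - 0.54 = 6.28
Imag = -1.1*(-0.1) - (6.2)*(-5.4) = 0.11 + 33.48 = 33.59

6.2800 + 33.5900i


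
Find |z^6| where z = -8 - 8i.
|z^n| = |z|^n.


|z| = sqrt(64+64) = sqrt(128) = 11.3137
|z^6| = |z|^6 = (sqrt(128))^6 = 128^3 = 2097152

|z^6| = 2097152


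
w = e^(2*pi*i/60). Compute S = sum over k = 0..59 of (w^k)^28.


The roots are w_k = w^k with w = e^(2*pi*i/60), and (w^k)^28 = (w^28)^k.
So S = 1 + u + u^2 + ... + u^(59) with u = w^28.
28 = 0*60 + 28, so 28 is not a multiple of 60: u = w^28 ≠ 1 (w is a primitive 60th root), while u^60 = (w^60)^28 = 1.
Geometric series: S = (1 - u^60)/(1 - u) = (1 - 1)/(1 - u) = 0

S = 0


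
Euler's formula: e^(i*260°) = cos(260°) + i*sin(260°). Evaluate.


cos(260°) = -0.1736
sin(260°) = -0.9848

e^(i*260°) = -0.1736 - 0.9848i


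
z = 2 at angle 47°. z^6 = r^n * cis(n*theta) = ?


r^6 = 2^6 = 64
n*theta = 6*47° = 282° = 282° (mod 360)
a = 64*cos(282°) = 13.3063
b = 64*sin(282°) = -62.6014

64 cis(282°) = 13.3063 - 62.6014i


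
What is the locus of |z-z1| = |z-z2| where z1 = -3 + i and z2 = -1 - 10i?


Equal distances means the locus is the perpendicular bisector of z1 and z2.
Midpoint = ((-3+(-1))/2, (1+(-10))/2) = (-2.0000, -4.5000)

Perpendicular bisector through (-2.0000, -4.5000)


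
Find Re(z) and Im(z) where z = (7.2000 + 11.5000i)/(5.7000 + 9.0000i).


Multiply by conjugate: (7.2000 + 11.5000i)(5.7000 - 9.0000i) / (5.7^2 + 9^2)
Numerator real = 7.2*5.7 + 11.5*9 = 144.54
Numerator imag = 11.5*5.7 - 7.2*9 = 0.75
Denominator = 113.49
Re(z) = 144.54/113.49 = 1.2736
Im(z) = 0.75/113.49 = 0.0066

Re(z) = 1.2736, Im(z) = 0.0066


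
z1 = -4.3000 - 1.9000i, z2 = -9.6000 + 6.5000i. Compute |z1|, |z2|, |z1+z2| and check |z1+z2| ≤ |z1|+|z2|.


|z1| = sqrt((-4.3)^2 + (-1.9)^2) = sqrt(22.1) = 4.7011
|z2| = sqrt((-9.6)^2 + 6.5^2) = sqrt(134.41) = 11.5935
z1+z2 = -13.9000 + 4.6000i
|z1+z2| = sqrt(214.37) = 14.6414
|z1|+|z2| = 4.7011 + 11.5935 = 16.2946

|z1+z2| = 14.6414 ≤ |z1|+|z2| = 16.2946 (verified)


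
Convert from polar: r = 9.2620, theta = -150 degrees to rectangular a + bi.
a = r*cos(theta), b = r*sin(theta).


a = 9.2620*cos(-150°) = 9.2620*(-0.866025) = -8.0211
b = 9.2620*sin(-150°) = 9.2620*(-0.5) = -4.6310

-8.0211 - 4.6310i


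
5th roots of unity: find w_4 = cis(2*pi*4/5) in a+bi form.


Angle = 360*4/5 = 288°
a = cos(288°) = 0.3090
b = sin(288°) = -0.9511

0.3090 - 0.9511i


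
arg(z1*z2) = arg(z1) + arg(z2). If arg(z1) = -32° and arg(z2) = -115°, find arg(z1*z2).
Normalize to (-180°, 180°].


arg(z1*z2) = -32° - 115° = -147°
Normalized to (-180°, 180°]: -147°

-147°
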